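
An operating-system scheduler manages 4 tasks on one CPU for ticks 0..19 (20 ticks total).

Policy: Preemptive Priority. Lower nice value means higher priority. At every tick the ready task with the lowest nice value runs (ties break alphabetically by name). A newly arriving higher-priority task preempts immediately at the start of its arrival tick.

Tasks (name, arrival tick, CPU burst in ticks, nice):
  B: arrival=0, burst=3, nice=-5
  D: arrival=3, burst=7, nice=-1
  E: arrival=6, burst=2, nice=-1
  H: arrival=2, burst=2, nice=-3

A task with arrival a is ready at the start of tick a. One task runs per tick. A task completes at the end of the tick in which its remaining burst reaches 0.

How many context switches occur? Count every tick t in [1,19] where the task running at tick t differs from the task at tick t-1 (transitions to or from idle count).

context switches = 4

t=0: ready={B} → run B
t=1: ready={B} → run B
t=2: ready={B,H} → run B
t=3: ready={D,H} → run H
t=4: ready={D,H} → run H
t=5: ready={D} → run D
t=6: ready={D,E} → run D
t=7: ready={D,E} → run D
t=8: ready={D,E} → run D
t=9: ready={D,E} → run D
t=10: ready={D,E} → run D
t=11: ready={D,E} → run D
t=12: ready={E} → run E
t=13: ready={E} → run E
t=14: (idle)
t=15: (idle)
t=16: (idle)
t=17: (idle)
t=18: (idle)
t=19: (idle)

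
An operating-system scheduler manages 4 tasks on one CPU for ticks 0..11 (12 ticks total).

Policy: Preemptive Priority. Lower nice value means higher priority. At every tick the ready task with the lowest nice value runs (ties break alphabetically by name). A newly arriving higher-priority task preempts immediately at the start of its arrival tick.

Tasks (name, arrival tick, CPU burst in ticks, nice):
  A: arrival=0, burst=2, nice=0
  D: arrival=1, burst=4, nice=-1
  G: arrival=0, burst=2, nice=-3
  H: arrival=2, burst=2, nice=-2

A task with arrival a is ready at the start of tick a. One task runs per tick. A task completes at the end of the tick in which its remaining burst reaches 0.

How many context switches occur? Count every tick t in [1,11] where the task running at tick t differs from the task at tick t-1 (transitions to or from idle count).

context switches = 4

t=0: ready={A,G} → run G
t=1: ready={A,D,G} → run G
t=2: ready={A,D,H} → run H
t=3: ready={A,D,H} → run H
t=4: ready={A,D} → run D
t=5: ready={A,D} → run D
t=6: ready={A,D} → run D
t=7: ready={A,D} → run D
t=8: ready={A} → run A
t=9: ready={A} → run A
t=10: (idle)
t=11: (idle)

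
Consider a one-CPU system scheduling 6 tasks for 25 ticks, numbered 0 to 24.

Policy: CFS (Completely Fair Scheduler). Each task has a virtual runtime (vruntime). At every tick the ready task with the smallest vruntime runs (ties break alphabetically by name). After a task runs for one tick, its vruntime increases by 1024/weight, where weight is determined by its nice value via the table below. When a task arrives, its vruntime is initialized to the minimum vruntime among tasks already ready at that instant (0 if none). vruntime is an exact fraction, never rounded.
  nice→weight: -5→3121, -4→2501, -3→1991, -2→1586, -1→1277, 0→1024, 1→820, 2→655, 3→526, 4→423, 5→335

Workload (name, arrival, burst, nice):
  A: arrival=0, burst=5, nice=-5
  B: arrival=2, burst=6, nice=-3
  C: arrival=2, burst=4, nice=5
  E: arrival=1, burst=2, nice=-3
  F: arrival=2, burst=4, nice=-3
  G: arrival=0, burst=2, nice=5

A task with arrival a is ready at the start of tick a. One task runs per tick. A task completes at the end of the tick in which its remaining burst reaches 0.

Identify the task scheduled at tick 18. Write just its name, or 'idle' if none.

t=0: vr[A=0 G=0] → run A
t=1: vr[A=1024/3121 E=0 G=0] → run E
t=2: vr[A=1024/3121 B=0 C=0 E=1024/1991 F=0 G=0] → run B
t=3: vr[A=1024/3121 B=1024/1991 C=0 E=1024/1991 F=0 G=0] → run C
t=4: vr[A=1024/3121 B=1024/1991 C=1024/335 E=1024/1991 F=0 G=0] → run F
t=5: vr[A=1024/3121 B=1024/1991 C=1024/335 E=1024/1991 F=1024/1991 G=0] → run G
t=6: vr[A=1024/3121 B=1024/1991 C=1024/335 E=1024/1991 F=1024/1991 G=1024/335] → run A
t=7: vr[A=2048/3121 B=1024/1991 C=1024/335 E=1024/1991 F=1024/1991 G=1024/335] → run B
t=8: vr[A=2048/3121 B=2048/1991 C=1024/335 E=1024/1991 F=1024/1991 G=1024/335] → run E
t=9: vr[A=2048/3121 B=2048/1991 C=1024/335 F=1024/1991 G=1024/335] → run F
t=10: vr[A=2048/3121 B=2048/1991 C=1024/335 F=2048/1991 G=1024/335] → run A
t=11: vr[A=3072/3121 B=2048/1991 C=1024/335 F=2048/1991 G=1024/335] → run A
t=12: vr[A=4096/3121 B=2048/1991 C=1024/335 F=2048/1991 G=1024/335] → run B
t=13: vr[A=4096/3121 B=3072/1991 C=1024/335 F=2048/1991 G=1024/335] → run F
t=14: vr[A=4096/3121 B=3072/1991 C=1024/335 F=3072/1991 G=1024/335] → run A
t=15: vr[B=3072/1991 C=1024/335 F=3072/1991 G=1024/335] → run B
t=16: vr[B=4096/1991 C=1024/335 F=3072/1991 G=1024/335] → run F
t=17: vr[B=4096/1991 C=1024/335 G=1024/335] → run B
t=18: vr[B=5120/1991 C=1024/335 G=1024/335] → run B
t=19: vr[C=1024/335 G=1024/335] → run C
t=20: vr[C=2048/335 G=1024/335] → run G
t=21: vr[C=2048/335] → run C
t=22: vr[C=3072/335] → run C
t=23: (idle)
t=24: (idle)

running at tick 18 = B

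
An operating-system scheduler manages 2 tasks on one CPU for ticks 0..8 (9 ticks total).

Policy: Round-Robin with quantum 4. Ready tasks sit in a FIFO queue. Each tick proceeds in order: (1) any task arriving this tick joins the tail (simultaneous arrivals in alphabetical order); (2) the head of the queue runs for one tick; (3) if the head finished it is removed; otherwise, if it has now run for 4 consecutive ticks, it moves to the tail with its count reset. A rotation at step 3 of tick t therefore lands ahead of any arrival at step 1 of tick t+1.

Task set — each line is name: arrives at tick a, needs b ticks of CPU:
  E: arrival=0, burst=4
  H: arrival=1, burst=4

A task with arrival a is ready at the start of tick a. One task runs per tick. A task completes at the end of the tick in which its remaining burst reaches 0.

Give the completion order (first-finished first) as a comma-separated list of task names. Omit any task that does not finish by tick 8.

t=0: queue=[E] q_used=0 → run E
t=1: queue=[E,H] q_used=1 → run E
t=2: queue=[E,H] q_used=2 → run E
t=3: queue=[E,H] q_used=3 → run E
t=4: queue=[H] q_used=0 → run H
t=5: queue=[H] q_used=1 → run H
t=6: queue=[H] q_used=2 → run H
t=7: queue=[H] q_used=3 → run H
t=8: (idle)

completion order = E, H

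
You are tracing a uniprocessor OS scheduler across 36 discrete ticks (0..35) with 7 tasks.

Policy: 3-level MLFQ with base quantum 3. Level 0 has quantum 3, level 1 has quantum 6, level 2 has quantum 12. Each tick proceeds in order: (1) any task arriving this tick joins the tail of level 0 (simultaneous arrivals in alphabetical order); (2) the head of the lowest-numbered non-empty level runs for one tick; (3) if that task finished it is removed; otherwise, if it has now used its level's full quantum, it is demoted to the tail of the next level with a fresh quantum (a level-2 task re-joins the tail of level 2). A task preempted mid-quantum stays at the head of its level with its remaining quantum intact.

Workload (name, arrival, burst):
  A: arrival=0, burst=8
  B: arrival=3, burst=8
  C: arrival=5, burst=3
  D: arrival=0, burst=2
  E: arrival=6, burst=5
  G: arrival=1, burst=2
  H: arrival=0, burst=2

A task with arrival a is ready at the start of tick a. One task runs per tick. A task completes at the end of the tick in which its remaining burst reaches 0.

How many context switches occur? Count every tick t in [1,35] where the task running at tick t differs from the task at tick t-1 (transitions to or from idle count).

context switches = 10

t=0: L0/L1/L2 = ADH/-/- → run A
t=1: L0/L1/L2 = ADHG/-/- → run A
t=2: L0/L1/L2 = ADHG/-/- → run A
t=3: L0/L1/L2 = DHGB/A/- → run D
t=4: L0/L1/L2 = DHGB/A/- → run D
t=5: L0/L1/L2 = HGBC/A/- → run H
t=6: L0/L1/L2 = HGBCE/A/- → run H
t=7: L0/L1/L2 = GBCE/A/- → run G
t=8: L0/L1/L2 = GBCE/A/- → run G
t=9: L0/L1/L2 = BCE/A/- → run B
t=10: L0/L1/L2 = BCE/A/- → run B
t=11: L0/L1/L2 = BCE/A/- → run B
t=12: L0/L1/L2 = CE/AB/- → run C
t=13: L0/L1/L2 = CE/AB/- → run C
t=14: L0/L1/L2 = CE/AB/- → run C
t=15: L0/L1/L2 = E/AB/- → run E
t=16: L0/L1/L2 = E/AB/- → run E
t=17: L0/L1/L2 = E/AB/- → run E
t=18: L0/L1/L2 = -/ABE/- → run A
t=19: L0/L1/L2 = -/ABE/- → run A
t=20: L0/L1/L2 = -/ABE/- → run A
t=21: L0/L1/L2 = -/ABE/- → run A
t=22: L0/L1/L2 = -/ABE/- → run A
t=23: L0/L1/L2 = -/BE/- → run B
t=24: L0/L1/L2 = -/BE/- → run B
t=25: L0/L1/L2 = -/BE/- → run B
t=26: L0/L1/L2 = -/BE/- → run B
t=27: L0/L1/L2 = -/BE/- → run B
t=28: L0/L1/L2 = -/E/- → run E
t=29: L0/L1/L2 = -/E/- → run E
t=30: (idle)
t=31: (idle)
t=32: (idle)
t=33: (idle)
t=34: (idle)
t=35: (idle)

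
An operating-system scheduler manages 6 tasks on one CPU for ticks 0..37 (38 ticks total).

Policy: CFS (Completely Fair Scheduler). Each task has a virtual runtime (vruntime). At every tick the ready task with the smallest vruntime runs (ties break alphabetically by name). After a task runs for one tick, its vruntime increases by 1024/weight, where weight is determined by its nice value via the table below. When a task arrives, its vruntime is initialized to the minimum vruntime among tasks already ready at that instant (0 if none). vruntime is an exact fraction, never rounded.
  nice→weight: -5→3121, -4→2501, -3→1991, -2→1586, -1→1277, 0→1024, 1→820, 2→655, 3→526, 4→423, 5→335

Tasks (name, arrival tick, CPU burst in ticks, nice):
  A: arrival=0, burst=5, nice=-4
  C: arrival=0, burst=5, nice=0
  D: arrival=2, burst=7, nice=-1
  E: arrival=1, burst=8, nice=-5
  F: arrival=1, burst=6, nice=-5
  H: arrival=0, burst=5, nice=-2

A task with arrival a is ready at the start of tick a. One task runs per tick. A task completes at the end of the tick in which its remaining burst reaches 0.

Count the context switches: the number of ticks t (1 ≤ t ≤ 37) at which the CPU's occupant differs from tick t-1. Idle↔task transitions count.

t=0: vr[A=0 C=0 H=0] → run A
t=1: vr[A=1024/2501 C=0 E=0 F=0 H=0] → run C
t=2: vr[A=1024/2501 C=1 D=0 E=0 F=0 H=0] → run D
t=3: vr[A=1024/2501 C=1 D=1024/1277 E=0 F=0 H=0] → run E
t=4: vr[A=1024/2501 C=1 D=1024/1277 E=1024/3121 F=0 H=0] → run F
t=5: vr[A=1024/2501 C=1 D=1024/1277 E=1024/3121 F=1024/3121 H=0] → run H
t=6: vr[A=1024/2501 C=1 D=1024/1277 E=1024/3121 F=1024/3121 H=512/793] → run E
t=7: vr[A=1024/2501 C=1 D=1024/1277 E=2048/3121 F=1024/3121 H=512/793] → run F
t=8: vr[A=1024/2501 C=1 D=1024/1277 E=2048/3121 F=2048/3121 H=512/793] → run A
t=9: vr[A=2048/2501 C=1 D=1024/1277 E=2048/3121 F=2048/3121 H=512/793] → run H
t=10: vr[A=2048/2501 C=1 D=1024/1277 E=2048/3121 F=2048/3121 H=1024/793] → run E
t=11: vr[A=2048/2501 C=1 D=1024/1277 E=3072/3121 F=2048/3121 H=1024/793] → run F
t=12: vr[A=2048/2501 C=1 D=1024/1277 E=3072/3121 F=3072/3121 H=1024/793] → run D
t=13: vr[A=2048/2501 C=1 D=2048/1277 E=3072/3121 F=3072/3121 H=1024/793] → run A
t=14: vr[A=3072/2501 C=1 D=2048/1277 E=3072/3121 F=3072/3121 H=1024/793] → run E
t=15: vr[A=3072/2501 C=1 D=2048/1277 E=4096/3121 F=3072/3121 H=1024/793] → run F
t=16: vr[A=3072/2501 C=1 D=2048/1277 E=4096/3121 F=4096/3121 H=1024/793] → run C
t=17: vr[A=3072/2501 C=2 D=2048/1277 E=4096/3121 F=4096/3121 H=1024/793] → run A
t=18: vr[A=4096/2501 C=2 D=2048/1277 E=4096/3121 F=4096/3121 H=1024/793] → run H
t=19: vr[A=4096/2501 C=2 D=2048/1277 E=4096/3121 F=4096/3121 H=1536/793] → run E
t=20: vr[A=4096/2501 C=2 D=2048/1277 E=5120/3121 F=4096/3121 H=1536/793] → run F
t=21: vr[A=4096/2501 C=2 D=2048/1277 E=5120/3121 F=5120/3121 H=1536/793] → run D
t=22: vr[A=4096/2501 C=2 D=3072/1277 E=5120/3121 F=5120/3121 H=1536/793] → run A
t=23: vr[C=2 D=3072/1277 E=5120/3121 F=5120/3121 H=1536/793] → run E
t=24: vr[C=2 D=3072/1277 E=6144/3121 F=5120/3121 H=1536/793] → run F
t=25: vr[C=2 D=3072/1277 E=6144/3121 H=1536/793] → run H
t=26: vr[C=2 D=3072/1277 E=6144/3121 H=2048/793] → run E
t=27: vr[C=2 D=3072/1277 E=7168/3121 H=2048/793] → run C
t=28: vr[C=3 D=3072/1277 E=7168/3121 H=2048/793] → run E
t=29: vr[C=3 D=3072/1277 H=2048/793] → run D
t=30: vr[C=3 D=4096/1277 H=2048/793] → run H
t=31: vr[C=3 D=4096/1277] → run C
t=32: vr[C=4 D=4096/1277] → run D
t=33: vr[C=4 D=5120/1277] → run C
t=34: vr[D=5120/1277] → run D
t=35: vr[D=6144/1277] → run D
t=36: (idle)
t=37: (idle)

context switches = 35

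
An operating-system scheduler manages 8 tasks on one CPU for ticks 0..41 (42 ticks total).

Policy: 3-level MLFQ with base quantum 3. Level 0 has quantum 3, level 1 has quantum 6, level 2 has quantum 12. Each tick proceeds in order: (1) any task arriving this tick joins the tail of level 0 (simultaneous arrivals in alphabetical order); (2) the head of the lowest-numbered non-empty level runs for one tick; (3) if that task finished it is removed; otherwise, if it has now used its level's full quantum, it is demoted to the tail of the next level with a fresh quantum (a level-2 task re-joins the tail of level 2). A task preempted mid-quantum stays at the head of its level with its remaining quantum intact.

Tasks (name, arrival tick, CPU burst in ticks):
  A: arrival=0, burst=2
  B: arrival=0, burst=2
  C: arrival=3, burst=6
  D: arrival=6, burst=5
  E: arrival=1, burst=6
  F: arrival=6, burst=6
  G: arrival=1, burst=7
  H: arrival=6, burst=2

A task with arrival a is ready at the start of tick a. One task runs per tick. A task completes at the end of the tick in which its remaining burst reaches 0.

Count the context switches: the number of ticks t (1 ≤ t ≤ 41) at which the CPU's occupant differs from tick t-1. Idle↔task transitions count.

context switches = 13

t=0: L0/L1/L2 = AB/-/- → run A
t=1: L0/L1/L2 = ABEG/-/- → run A
t=2: L0/L1/L2 = BEG/-/- → run B
t=3: L0/L1/L2 = BEGC/-/- → run B
t=4: L0/L1/L2 = EGC/-/- → run E
t=5: L0/L1/L2 = EGC/-/- → run E
t=6: L0/L1/L2 = EGCDFH/-/- → run E
t=7: L0/L1/L2 = GCDFH/E/- → run G
t=8: L0/L1/L2 = GCDFH/E/- → run G
t=9: L0/L1/L2 = GCDFH/E/- → run G
t=10: L0/L1/L2 = CDFH/EG/- → run C
t=11: L0/L1/L2 = CDFH/EG/- → run C
t=12: L0/L1/L2 = CDFH/EG/- → run C
t=13: L0/L1/L2 = DFH/EGC/- → run D
t=14: L0/L1/L2 = DFH/EGC/- → run D
t=15: L0/L1/L2 = DFH/EGC/- → run D
t=16: L0/L1/L2 = FH/EGCD/- → run F
t=17: L0/L1/L2 = FH/EGCD/- → run F
t=18: L0/L1/L2 = FH/EGCD/- → run F
t=19: L0/L1/L2 = H/EGCDF/- → run H
t=20: L0/L1/L2 = H/EGCDF/- → run H
t=21: L0/L1/L2 = -/EGCDF/- → run E
t=22: L0/L1/L2 = -/EGCDF/- → run E
t=23: L0/L1/L2 = -/EGCDF/- → run E
t=24: L0/L1/L2 = -/GCDF/- → run G
t=25: L0/L1/L2 = -/GCDF/- → run G
t=26: L0/L1/L2 = -/GCDF/- → run G
t=27: L0/L1/L2 = -/GCDF/- → run G
t=28: L0/L1/L2 = -/CDF/- → run C
t=29: L0/L1/L2 = -/CDF/- → run C
t=30: L0/L1/L2 = -/CDF/- → run C
t=31: L0/L1/L2 = -/DF/- → run D
t=32: L0/L1/L2 = -/DF/- → run D
t=33: L0/L1/L2 = -/F/- → run F
t=34: L0/L1/L2 = -/F/- → run F
t=35: L0/L1/L2 = -/F/- → run F
t=36: (idle)
t=37: (idle)
t=38: (idle)
t=39: (idle)
t=40: (idle)
t=41: (idle)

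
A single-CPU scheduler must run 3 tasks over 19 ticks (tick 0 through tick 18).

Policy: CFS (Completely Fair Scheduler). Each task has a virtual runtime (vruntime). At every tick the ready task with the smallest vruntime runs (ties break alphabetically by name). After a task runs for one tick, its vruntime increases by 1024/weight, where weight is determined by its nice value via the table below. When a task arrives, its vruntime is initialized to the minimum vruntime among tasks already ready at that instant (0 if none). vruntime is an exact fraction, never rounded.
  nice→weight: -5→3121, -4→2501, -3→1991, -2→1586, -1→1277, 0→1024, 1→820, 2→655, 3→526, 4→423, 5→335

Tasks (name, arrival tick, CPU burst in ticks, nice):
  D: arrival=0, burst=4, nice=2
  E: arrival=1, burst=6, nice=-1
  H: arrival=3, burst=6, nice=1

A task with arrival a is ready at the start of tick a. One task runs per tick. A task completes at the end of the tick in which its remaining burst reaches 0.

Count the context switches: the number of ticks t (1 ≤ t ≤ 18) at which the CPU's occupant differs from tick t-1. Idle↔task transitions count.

t=0: vr[D=0] → run D
t=1: vr[D=1024/655 E=1024/655] → run D
t=2: vr[D=2048/655 E=1024/655] → run E
t=3: vr[D=2048/655 E=1978368/836435 H=1978368/836435] → run E
t=4: vr[D=2048/655 E=2649088/836435 H=1978368/836435] → run H
t=5: vr[D=2048/655 E=2649088/836435 H=24787712/6858767] → run D
t=6: vr[D=3072/655 E=2649088/836435 H=24787712/6858767] → run E
t=7: vr[D=3072/655 E=3319808/836435 H=24787712/6858767] → run H
t=8: vr[D=3072/655 E=3319808/836435 H=166764032/34293835] → run E
t=9: vr[D=3072/655 E=3990528/836435 H=166764032/34293835] → run D
t=10: vr[E=3990528/836435 H=166764032/34293835] → run E
t=11: vr[E=4661248/836435 H=166764032/34293835] → run H
t=12: vr[E=4661248/836435 H=209589504/34293835] → run E
t=13: vr[H=209589504/34293835] → run H
t=14: vr[H=252414976/34293835] → run H
t=15: vr[H=295240448/34293835] → run H
t=16: (idle)
t=17: (idle)
t=18: (idle)

context switches = 12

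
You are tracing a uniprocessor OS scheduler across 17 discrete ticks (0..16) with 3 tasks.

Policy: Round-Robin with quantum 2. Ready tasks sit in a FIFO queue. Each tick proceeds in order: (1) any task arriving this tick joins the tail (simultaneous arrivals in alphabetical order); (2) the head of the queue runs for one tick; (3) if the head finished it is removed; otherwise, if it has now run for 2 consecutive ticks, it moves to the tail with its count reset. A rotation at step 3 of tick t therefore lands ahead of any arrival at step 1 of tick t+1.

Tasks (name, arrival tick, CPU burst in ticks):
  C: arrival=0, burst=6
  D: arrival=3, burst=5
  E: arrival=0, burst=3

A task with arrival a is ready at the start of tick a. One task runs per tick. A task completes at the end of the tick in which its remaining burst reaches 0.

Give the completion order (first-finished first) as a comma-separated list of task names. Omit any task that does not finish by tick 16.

completion order = E, C, D

t=0: queue=[C,E] q_used=0 → run C
t=1: queue=[C,E] q_used=1 → run C
t=2: queue=[E,C] q_used=0 → run E
t=3: queue=[E,C,D] q_used=1 → run E
t=4: queue=[C,D,E] q_used=0 → run C
t=5: queue=[C,D,E] q_used=1 → run C
t=6: queue=[D,E,C] q_used=0 → run D
t=7: queue=[D,E,C] q_used=1 → run D
t=8: queue=[E,C,D] q_used=0 → run E
t=9: queue=[C,D] q_used=0 → run C
t=10: queue=[C,D] q_used=1 → run C
t=11: queue=[D] q_used=0 → run D
t=12: queue=[D] q_used=1 → run D
t=13: queue=[D] q_used=0 → run D
t=14: (idle)
t=15: (idle)
t=16: (idle)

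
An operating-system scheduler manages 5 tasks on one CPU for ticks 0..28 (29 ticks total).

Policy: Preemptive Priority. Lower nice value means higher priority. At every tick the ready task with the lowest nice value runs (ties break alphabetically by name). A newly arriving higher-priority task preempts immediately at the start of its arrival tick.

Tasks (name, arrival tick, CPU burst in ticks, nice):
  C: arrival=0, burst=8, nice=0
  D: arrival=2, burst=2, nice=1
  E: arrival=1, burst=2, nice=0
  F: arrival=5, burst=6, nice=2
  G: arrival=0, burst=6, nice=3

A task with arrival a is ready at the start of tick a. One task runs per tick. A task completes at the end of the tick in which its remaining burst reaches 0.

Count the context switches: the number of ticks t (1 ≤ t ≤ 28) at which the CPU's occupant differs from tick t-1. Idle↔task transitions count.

context switches = 5

t=0: ready={C,G} → run C
t=1: ready={C,E,G} → run C
t=2: ready={C,D,E,G} → run C
t=3: ready={C,D,E,G} → run C
t=4: ready={C,D,E,G} → run C
t=5: ready={C,D,E,F,G} → run C
t=6: ready={C,D,E,F,G} → run C
t=7: ready={C,D,E,F,G} → run C
t=8: ready={D,E,F,G} → run E
t=9: ready={D,E,F,G} → run E
t=10: ready={D,F,G} → run D
t=11: ready={D,F,G} → run D
t=12: ready={F,G} → run F
t=13: ready={F,G} → run F
t=14: ready={F,G} → run F
t=15: ready={F,G} → run F
t=16: ready={F,G} → run F
t=17: ready={F,G} → run F
t=18: ready={G} → run G
t=19: ready={G} → run G
t=20: ready={G} → run G
t=21: ready={G} → run G
t=22: ready={G} → run G
t=23: ready={G} → run G
t=24: (idle)
t=25: (idle)
t=26: (idle)
t=27: (idle)
t=28: (idle)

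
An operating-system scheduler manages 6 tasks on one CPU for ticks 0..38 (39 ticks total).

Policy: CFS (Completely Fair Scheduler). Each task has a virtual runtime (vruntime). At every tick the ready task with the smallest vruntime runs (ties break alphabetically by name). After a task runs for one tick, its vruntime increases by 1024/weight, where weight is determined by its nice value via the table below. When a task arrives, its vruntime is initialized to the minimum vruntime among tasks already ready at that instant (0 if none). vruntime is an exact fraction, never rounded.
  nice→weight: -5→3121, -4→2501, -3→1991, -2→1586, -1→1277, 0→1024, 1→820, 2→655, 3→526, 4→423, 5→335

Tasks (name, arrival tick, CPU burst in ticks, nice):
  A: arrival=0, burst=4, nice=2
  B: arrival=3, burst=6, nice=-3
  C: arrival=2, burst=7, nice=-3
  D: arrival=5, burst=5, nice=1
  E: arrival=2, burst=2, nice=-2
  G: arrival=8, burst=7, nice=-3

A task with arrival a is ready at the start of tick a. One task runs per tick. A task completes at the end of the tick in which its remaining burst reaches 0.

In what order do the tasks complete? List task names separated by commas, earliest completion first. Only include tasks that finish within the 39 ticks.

t=0: vr[A=0] → run A
t=1: vr[A=1024/655] → run A
t=2: vr[A=2048/655 C=2048/655 E=2048/655] → run A
t=3: vr[A=3072/655 B=2048/655 C=2048/655 E=2048/655] → run B
t=4: vr[A=3072/655 B=4748288/1304105 C=2048/655 E=2048/655] → run C
t=5: vr[A=3072/655 B=4748288/1304105 C=4748288/1304105 D=2048/655 E=2048/655] → run D
t=6: vr[A=3072/655 B=4748288/1304105 C=4748288/1304105 D=117504/26855 E=2048/655] → run E
t=7: vr[A=3072/655 B=4748288/1304105 C=4748288/1304105 D=117504/26855 E=1959424/519415] → run B
t=8: vr[A=3072/655 B=5419008/1304105 C=4748288/1304105 D=117504/26855 E=1959424/519415 G=4748288/1304105] → run C
t=9: vr[A=3072/655 B=5419008/1304105 C=5419008/1304105 D=117504/26855 E=1959424/519415 G=4748288/1304105] → run G
t=10: vr[A=3072/655 B=5419008/1304105 C=5419008/1304105 D=117504/26855 E=1959424/519415 G=5419008/1304105] → run E
t=11: vr[A=3072/655 B=5419008/1304105 C=5419008/1304105 D=117504/26855 G=5419008/1304105] → run B
t=12: vr[A=3072/655 B=6089728/1304105 C=5419008/1304105 D=117504/26855 G=5419008/1304105] → run C
t=13: vr[A=3072/655 B=6089728/1304105 C=6089728/1304105 D=117504/26855 G=5419008/1304105] → run G
t=14: vr[A=3072/655 B=6089728/1304105 C=6089728/1304105 D=117504/26855 G=6089728/1304105] → run D
t=15: vr[A=3072/655 B=6089728/1304105 C=6089728/1304105 D=30208/5371 G=6089728/1304105] → run B
t=16: vr[A=3072/655 B=6760448/1304105 C=6089728/1304105 D=30208/5371 G=6089728/1304105] → run C
t=17: vr[A=3072/655 B=6760448/1304105 C=6760448/1304105 D=30208/5371 G=6089728/1304105] → run G
t=18: vr[A=3072/655 B=6760448/1304105 C=6760448/1304105 D=30208/5371 G=6760448/1304105] → run A
t=19: vr[B=6760448/1304105 C=6760448/1304105 D=30208/5371 G=6760448/1304105] → run B
t=20: vr[B=7431168/1304105 C=6760448/1304105 D=30208/5371 G=6760448/1304105] → run C
t=21: vr[B=7431168/1304105 C=7431168/1304105 D=30208/5371 G=6760448/1304105] → run G
t=22: vr[B=7431168/1304105 C=7431168/1304105 D=30208/5371 G=7431168/1304105] → run D
t=23: vr[B=7431168/1304105 C=7431168/1304105 D=184576/26855 G=7431168/1304105] → run B
t=24: vr[C=7431168/1304105 D=184576/26855 G=7431168/1304105] → run C
t=25: vr[C=8101888/1304105 D=184576/26855 G=7431168/1304105] → run G
t=26: vr[C=8101888/1304105 D=184576/26855 G=8101888/1304105] → run C
t=27: vr[D=184576/26855 G=8101888/1304105] → run G
t=28: vr[D=184576/26855 G=8772608/1304105] → run G
t=29: vr[D=184576/26855] → run D
t=30: vr[D=218112/26855] → run D
t=31: (idle)
t=32: (idle)
t=33: (idle)
t=34: (idle)
t=35: (idle)
t=36: (idle)
t=37: (idle)
t=38: (idle)

completion order = E, A, B, C, G, D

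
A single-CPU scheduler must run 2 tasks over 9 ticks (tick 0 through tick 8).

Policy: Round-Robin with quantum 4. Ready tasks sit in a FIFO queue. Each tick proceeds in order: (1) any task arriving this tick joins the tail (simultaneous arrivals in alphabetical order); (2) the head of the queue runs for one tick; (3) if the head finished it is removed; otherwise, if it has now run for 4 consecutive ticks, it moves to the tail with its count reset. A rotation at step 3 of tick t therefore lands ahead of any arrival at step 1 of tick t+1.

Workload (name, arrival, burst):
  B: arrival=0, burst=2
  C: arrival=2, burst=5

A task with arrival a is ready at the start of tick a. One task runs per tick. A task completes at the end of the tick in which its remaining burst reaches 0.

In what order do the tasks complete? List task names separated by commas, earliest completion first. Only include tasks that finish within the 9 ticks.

completion order = B, C

t=0: queue=[B] q_used=0 → run B
t=1: queue=[B] q_used=1 → run B
t=2: queue=[C] q_used=0 → run C
t=3: queue=[C] q_used=1 → run C
t=4: queue=[C] q_used=2 → run C
t=5: queue=[C] q_used=3 → run C
t=6: queue=[C] q_used=0 → run C
t=7: (idle)
t=8: (idle)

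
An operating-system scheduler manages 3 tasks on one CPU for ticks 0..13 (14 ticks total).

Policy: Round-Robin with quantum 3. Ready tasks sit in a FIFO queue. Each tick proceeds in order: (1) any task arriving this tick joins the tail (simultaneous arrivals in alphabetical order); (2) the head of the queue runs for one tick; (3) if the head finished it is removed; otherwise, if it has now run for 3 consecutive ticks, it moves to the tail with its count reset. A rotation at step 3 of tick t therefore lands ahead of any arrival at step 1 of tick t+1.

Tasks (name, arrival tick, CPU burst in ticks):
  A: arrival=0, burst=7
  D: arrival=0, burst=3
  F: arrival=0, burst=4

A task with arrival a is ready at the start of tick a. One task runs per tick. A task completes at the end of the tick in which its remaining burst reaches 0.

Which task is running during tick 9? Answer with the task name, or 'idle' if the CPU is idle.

t=0: queue=[A,D,F] q_used=0 → run A
t=1: queue=[A,D,F] q_used=1 → run A
t=2: queue=[A,D,F] q_used=2 → run A
t=3: queue=[D,F,A] q_used=0 → run D
t=4: queue=[D,F,A] q_used=1 → run D
t=5: queue=[D,F,A] q_used=2 → run D
t=6: queue=[F,A] q_used=0 → run F
t=7: queue=[F,A] q_used=1 → run F
t=8: queue=[F,A] q_used=2 → run F
t=9: queue=[A,F] q_used=0 → run A
t=10: queue=[A,F] q_used=1 → run A
t=11: queue=[A,F] q_used=2 → run A
t=12: queue=[F,A] q_used=0 → run F
t=13: queue=[A] q_used=0 → run A

running at tick 9 = A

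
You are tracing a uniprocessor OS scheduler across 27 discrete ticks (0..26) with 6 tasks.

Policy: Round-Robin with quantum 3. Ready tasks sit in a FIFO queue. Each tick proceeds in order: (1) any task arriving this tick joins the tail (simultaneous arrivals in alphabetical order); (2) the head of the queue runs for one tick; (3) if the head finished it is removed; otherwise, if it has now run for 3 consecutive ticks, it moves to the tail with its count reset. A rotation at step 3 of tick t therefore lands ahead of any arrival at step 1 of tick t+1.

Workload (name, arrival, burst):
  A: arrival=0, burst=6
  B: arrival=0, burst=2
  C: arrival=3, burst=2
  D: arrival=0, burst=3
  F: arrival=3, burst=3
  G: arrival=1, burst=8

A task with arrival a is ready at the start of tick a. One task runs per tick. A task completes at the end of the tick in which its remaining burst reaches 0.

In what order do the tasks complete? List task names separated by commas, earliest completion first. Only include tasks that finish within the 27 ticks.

completion order = B, D, A, C, F, G

t=0: queue=[A,B,D] q_used=0 → run A
t=1: queue=[A,B,D,G] q_used=1 → run A
t=2: queue=[A,B,D,G] q_used=2 → run A
t=3: queue=[B,D,G,A,C,F] q_used=0 → run B
t=4: queue=[B,D,G,A,C,F] q_used=1 → run B
t=5: queue=[D,G,A,C,F] q_used=0 → run D
t=6: queue=[D,G,A,C,F] q_used=1 → run D
t=7: queue=[D,G,A,C,F] q_used=2 → run D
t=8: queue=[G,A,C,F] q_used=0 → run G
t=9: queue=[G,A,C,F] q_used=1 → run G
t=10: queue=[G,A,C,F] q_used=2 → run G
t=11: queue=[A,C,F,G] q_used=0 → run A
t=12: queue=[A,C,F,G] q_used=1 → run A
t=13: queue=[A,C,F,G] q_used=2 → run A
t=14: queue=[C,F,G] q_used=0 → run C
t=15: queue=[C,F,G] q_used=1 → run C
t=16: queue=[F,G] q_used=0 → run F
t=17: queue=[F,G] q_used=1 → run F
t=18: queue=[F,G] q_used=2 → run F
t=19: queue=[G] q_used=0 → run G
t=20: queue=[G] q_used=1 → run G
t=21: queue=[G] q_used=2 → run G
t=22: queue=[G] q_used=0 → run G
t=23: queue=[G] q_used=1 → run G
t=24: (idle)
t=25: (idle)
t=26: (idle)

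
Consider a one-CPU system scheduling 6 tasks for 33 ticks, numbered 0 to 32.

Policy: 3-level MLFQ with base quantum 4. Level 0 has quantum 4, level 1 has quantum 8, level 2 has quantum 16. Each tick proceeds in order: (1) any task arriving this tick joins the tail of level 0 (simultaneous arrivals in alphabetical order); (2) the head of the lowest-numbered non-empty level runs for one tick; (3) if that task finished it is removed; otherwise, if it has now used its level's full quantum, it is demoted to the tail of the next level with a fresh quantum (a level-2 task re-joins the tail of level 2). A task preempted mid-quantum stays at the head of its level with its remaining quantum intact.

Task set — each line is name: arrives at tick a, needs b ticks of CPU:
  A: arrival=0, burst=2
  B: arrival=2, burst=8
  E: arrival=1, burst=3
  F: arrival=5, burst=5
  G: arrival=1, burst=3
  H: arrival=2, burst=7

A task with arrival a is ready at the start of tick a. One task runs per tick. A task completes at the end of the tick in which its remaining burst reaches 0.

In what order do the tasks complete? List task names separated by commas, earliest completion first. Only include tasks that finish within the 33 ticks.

t=0: L0/L1/L2 = A/-/- → run A
t=1: L0/L1/L2 = AEG/-/- → run A
t=2: L0/L1/L2 = EGBH/-/- → run E
t=3: L0/L1/L2 = EGBH/-/- → run E
t=4: L0/L1/L2 = EGBH/-/- → run E
t=5: L0/L1/L2 = GBHF/-/- → run G
t=6: L0/L1/L2 = GBHF/-/- → run G
t=7: L0/L1/L2 = GBHF/-/- → run G
t=8: L0/L1/L2 = BHF/-/- → run B
t=9: L0/L1/L2 = BHF/-/- → run B
t=10: L0/L1/L2 = BHF/-/- → run B
t=11: L0/L1/L2 = BHF/-/- → run B
t=12: L0/L1/L2 = HF/B/- → run H
t=13: L0/L1/L2 = HF/B/- → run H
t=14: L0/L1/L2 = HF/B/- → run H
t=15: L0/L1/L2 = HF/B/- → run H
t=16: L0/L1/L2 = F/BH/- → run F
t=17: L0/L1/L2 = F/BH/- → run F
t=18: L0/L1/L2 = F/BH/- → run F
t=19: L0/L1/L2 = F/BH/- → run F
t=20: L0/L1/L2 = -/BHF/- → run B
t=21: L0/L1/L2 = -/BHF/- → run B
t=22: L0/L1/L2 = -/BHF/- → run B
t=23: L0/L1/L2 = -/BHF/- → run B
t=24: L0/L1/L2 = -/HF/- → run H
t=25: L0/L1/L2 = -/HF/- → run H
t=26: L0/L1/L2 = -/HF/- → run H
t=27: L0/L1/L2 = -/F/- → run F
t=28: (idle)
t=29: (idle)
t=30: (idle)
t=31: (idle)
t=32: (idle)

completion order = A, E, G, B, H, F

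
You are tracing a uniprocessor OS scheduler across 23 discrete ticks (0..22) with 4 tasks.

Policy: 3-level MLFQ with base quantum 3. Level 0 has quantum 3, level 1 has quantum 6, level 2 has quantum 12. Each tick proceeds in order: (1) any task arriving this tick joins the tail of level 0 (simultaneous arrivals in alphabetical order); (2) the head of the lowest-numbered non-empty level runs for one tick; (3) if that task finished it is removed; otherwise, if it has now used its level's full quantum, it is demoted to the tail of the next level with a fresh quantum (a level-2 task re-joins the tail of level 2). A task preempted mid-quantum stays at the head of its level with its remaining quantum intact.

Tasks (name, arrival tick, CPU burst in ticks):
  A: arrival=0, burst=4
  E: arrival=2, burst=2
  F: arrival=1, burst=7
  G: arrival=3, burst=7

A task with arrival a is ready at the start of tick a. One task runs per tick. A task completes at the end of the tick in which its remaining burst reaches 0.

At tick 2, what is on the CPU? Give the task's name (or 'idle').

t=0: L0/L1/L2 = A/-/- → run A
t=1: L0/L1/L2 = AF/-/- → run A
t=2: L0/L1/L2 = AFE/-/- → run A
t=3: L0/L1/L2 = FEG/A/- → run F
t=4: L0/L1/L2 = FEG/A/- → run F
t=5: L0/L1/L2 = FEG/A/- → run F
t=6: L0/L1/L2 = EG/AF/- → run E
t=7: L0/L1/L2 = EG/AF/- → run E
t=8: L0/L1/L2 = G/AF/- → run G
t=9: L0/L1/L2 = G/AF/- → run G
t=10: L0/L1/L2 = G/AF/- → run G
t=11: L0/L1/L2 = -/AFG/- → run A
t=12: L0/L1/L2 = -/FG/- → run F
t=13: L0/L1/L2 = -/FG/- → run F
t=14: L0/L1/L2 = -/FG/- → run F
t=15: L0/L1/L2 = -/FG/- → run F
t=16: L0/L1/L2 = -/G/- → run G
t=17: L0/L1/L2 = -/G/- → run G
t=18: L0/L1/L2 = -/G/- → run G
t=19: L0/L1/L2 = -/G/- → run G
t=20: (idle)
t=21: (idle)
t=22: (idle)

running at tick 2 = A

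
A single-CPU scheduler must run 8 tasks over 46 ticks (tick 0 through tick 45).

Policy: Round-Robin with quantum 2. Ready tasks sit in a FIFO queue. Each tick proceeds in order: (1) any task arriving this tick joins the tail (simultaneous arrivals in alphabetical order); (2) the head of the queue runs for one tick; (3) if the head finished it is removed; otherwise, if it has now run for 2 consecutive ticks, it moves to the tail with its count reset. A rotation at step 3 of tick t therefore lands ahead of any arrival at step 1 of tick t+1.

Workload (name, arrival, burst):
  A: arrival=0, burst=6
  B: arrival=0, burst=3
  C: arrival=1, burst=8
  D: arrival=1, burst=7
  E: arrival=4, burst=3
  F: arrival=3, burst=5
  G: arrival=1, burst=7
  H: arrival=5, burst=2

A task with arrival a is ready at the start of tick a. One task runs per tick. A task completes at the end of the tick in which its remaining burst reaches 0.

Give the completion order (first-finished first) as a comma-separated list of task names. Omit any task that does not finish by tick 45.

t=0: queue=[A,B] q_used=0 → run A
t=1: queue=[A,B,C,D,G] q_used=1 → run A
t=2: queue=[B,C,D,G,A] q_used=0 → run B
t=3: queue=[B,C,D,G,A,F] q_used=1 → run B
t=4: queue=[C,D,G,A,F,B,E] q_used=0 → run C
t=5: queue=[C,D,G,A,F,B,E,H] q_used=1 → run C
t=6: queue=[D,G,A,F,B,E,H,C] q_used=0 → run D
t=7: queue=[D,G,A,F,B,E,H,C] q_used=1 → run D
t=8: queue=[G,A,F,B,E,H,C,D] q_used=0 → run G
t=9: queue=[G,A,F,B,E,H,C,D] q_used=1 → run G
t=10: queue=[A,F,B,E,H,C,D,G] q_used=0 → run A
t=11: queue=[A,F,B,E,H,C,D,G] q_used=1 → run A
t=12: queue=[F,B,E,H,C,D,G,A] q_used=0 → run F
t=13: queue=[F,B,E,H,C,D,G,A] q_used=1 → run F
t=14: queue=[B,E,H,C,D,G,A,F] q_used=0 → run B
t=15: queue=[E,H,C,D,G,A,F] q_used=0 → run E
t=16: queue=[E,H,C,D,G,A,F] q_used=1 → run E
t=17: queue=[H,C,D,G,A,F,E] q_used=0 → run H
t=18: queue=[H,C,D,G,A,F,E] q_used=1 → run H
t=19: queue=[C,D,G,A,F,E] q_used=0 → run C
t=20: queue=[C,D,G,A,F,E] q_used=1 → run C
t=21: queue=[D,G,A,F,E,C] q_used=0 → run D
t=22: queue=[D,G,A,F,E,C] q_used=1 → run D
t=23: queue=[G,A,F,E,C,D] q_used=0 → run G
t=24: queue=[G,A,F,E,C,D] q_used=1 → run G
t=25: queue=[A,F,E,C,D,G] q_used=0 → run A
t=26: queue=[A,F,E,C,D,G] q_used=1 → run A
t=27: queue=[F,E,C,D,G] q_used=0 → run F
t=28: queue=[F,E,C,D,G] q_used=1 → run F
t=29: queue=[E,C,D,G,F] q_used=0 → run E
t=30: queue=[C,D,G,F] q_used=0 → run C
t=31: queue=[C,D,G,F] q_used=1 → run C
t=32: queue=[D,G,F,C] q_used=0 → run D
t=33: queue=[D,G,F,C] q_used=1 → run D
t=34: queue=[G,F,C,D] q_used=0 → run G
t=35: queue=[G,F,C,D] q_used=1 → run G
t=36: queue=[F,C,D,G] q_used=0 → run F
t=37: queue=[C,D,G] q_used=0 → run C
t=38: queue=[C,D,G] q_used=1 → run C
t=39: queue=[D,G] q_used=0 → run D
t=40: queue=[G] q_used=0 → run G
t=41: (idle)
t=42: (idle)
t=43: (idle)
t=44: (idle)
t=45: (idle)

completion order = B, H, A, E, F, C, D, G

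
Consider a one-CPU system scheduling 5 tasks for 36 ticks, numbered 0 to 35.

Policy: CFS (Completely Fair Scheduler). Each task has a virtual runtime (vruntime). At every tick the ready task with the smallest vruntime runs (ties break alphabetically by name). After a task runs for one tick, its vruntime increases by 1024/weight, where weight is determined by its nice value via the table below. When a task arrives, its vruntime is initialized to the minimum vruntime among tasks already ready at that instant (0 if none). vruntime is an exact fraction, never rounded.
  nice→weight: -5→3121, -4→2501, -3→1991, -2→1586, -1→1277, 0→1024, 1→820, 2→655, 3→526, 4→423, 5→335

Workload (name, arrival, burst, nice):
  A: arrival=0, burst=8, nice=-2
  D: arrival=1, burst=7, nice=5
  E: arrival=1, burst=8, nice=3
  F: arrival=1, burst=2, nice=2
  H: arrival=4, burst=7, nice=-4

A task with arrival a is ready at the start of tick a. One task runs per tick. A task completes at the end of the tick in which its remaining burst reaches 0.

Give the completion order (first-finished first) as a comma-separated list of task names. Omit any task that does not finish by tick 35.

completion order = F, H, A, E, D

t=0: vr[A=0] → run A
t=1: vr[A=512/793 D=512/793 E=512/793 F=512/793] → run A
t=2: vr[A=1024/793 D=512/793 E=512/793 F=512/793] → run D
t=3: vr[A=1024/793 D=983552/265655 E=512/793 F=512/793] → run E
t=4: vr[A=1024/793 D=983552/265655 E=540672/208559 F=512/793 H=512/793] → run F
t=5: vr[A=1024/793 D=983552/265655 E=540672/208559 F=1147392/519415 H=512/793] → run H
t=6: vr[A=1024/793 D=983552/265655 E=540672/208559 F=1147392/519415 H=34304/32513] → run H
t=7: vr[A=1024/793 D=983552/265655 E=540672/208559 F=1147392/519415 H=47616/32513] → run A
t=8: vr[A=1536/793 D=983552/265655 E=540672/208559 F=1147392/519415 H=47616/32513] → run H
t=9: vr[A=1536/793 D=983552/265655 E=540672/208559 F=1147392/519415 H=60928/32513] → run H
t=10: vr[A=1536/793 D=983552/265655 E=540672/208559 F=1147392/519415 H=74240/32513] → run A
t=11: vr[A=2048/793 D=983552/265655 E=540672/208559 F=1147392/519415 H=74240/32513] → run F
t=12: vr[A=2048/793 D=983552/265655 E=540672/208559 H=74240/32513] → run H
t=13: vr[A=2048/793 D=983552/265655 E=540672/208559 H=87552/32513] → run A
t=14: vr[A=2560/793 D=983552/265655 E=540672/208559 H=87552/32513] → run E
t=15: vr[A=2560/793 D=983552/265655 E=946688/208559 H=87552/32513] → run H
t=16: vr[A=2560/793 D=983552/265655 E=946688/208559 H=100864/32513] → run H
t=17: vr[A=2560/793 D=983552/265655 E=946688/208559] → run A
t=18: vr[A=3072/793 D=983552/265655 E=946688/208559] → run D
t=19: vr[A=3072/793 D=1795584/265655 E=946688/208559] → run A
t=20: vr[A=3584/793 D=1795584/265655 E=946688/208559] → run A
t=21: vr[D=1795584/265655 E=946688/208559] → run E
t=22: vr[D=1795584/265655 E=1352704/208559] → run E
t=23: vr[D=1795584/265655 E=1758720/208559] → run D
t=24: vr[D=2607616/265655 E=1758720/208559] → run E
t=25: vr[D=2607616/265655 E=2164736/208559] → run D
t=26: vr[D=3419648/265655 E=2164736/208559] → run E
t=27: vr[D=3419648/265655 E=2570752/208559] → run E
t=28: vr[D=3419648/265655 E=2976768/208559] → run D
t=29: vr[D=846336/53131 E=2976768/208559] → run E
t=30: vr[D=846336/53131] → run D
t=31: vr[D=5043712/265655] → run D
t=32: (idle)
t=33: (idle)
t=34: (idle)
t=35: (idle)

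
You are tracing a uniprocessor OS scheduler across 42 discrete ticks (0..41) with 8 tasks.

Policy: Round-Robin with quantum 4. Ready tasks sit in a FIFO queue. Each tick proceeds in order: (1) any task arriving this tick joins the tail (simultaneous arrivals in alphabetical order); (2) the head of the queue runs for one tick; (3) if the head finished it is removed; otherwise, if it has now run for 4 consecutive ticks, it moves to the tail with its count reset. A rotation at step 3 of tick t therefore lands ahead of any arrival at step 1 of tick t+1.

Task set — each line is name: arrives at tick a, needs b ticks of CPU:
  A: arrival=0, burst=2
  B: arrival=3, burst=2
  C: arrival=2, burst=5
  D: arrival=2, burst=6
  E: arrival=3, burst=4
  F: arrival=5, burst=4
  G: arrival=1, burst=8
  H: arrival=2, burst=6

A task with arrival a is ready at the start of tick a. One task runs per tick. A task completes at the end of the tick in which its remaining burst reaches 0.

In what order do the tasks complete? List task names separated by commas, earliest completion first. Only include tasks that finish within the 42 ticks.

t=0: queue=[A] q_used=0 → run A
t=1: queue=[A,G] q_used=1 → run A
t=2: queue=[G,C,D,H] q_used=0 → run G
t=3: queue=[G,C,D,H,B,E] q_used=1 → run G
t=4: queue=[G,C,D,H,B,E] q_used=2 → run G
t=5: queue=[G,C,D,H,B,E,F] q_used=3 → run G
t=6: queue=[C,D,H,B,E,F,G] q_used=0 → run C
t=7: queue=[C,D,H,B,E,F,G] q_used=1 → run C
t=8: queue=[C,D,H,B,E,F,G] q_used=2 → run C
t=9: queue=[C,D,H,B,E,F,G] q_used=3 → run C
t=10: queue=[D,H,B,E,F,G,C] q_used=0 → run D
t=11: queue=[D,H,B,E,F,G,C] q_used=1 → run D
t=12: queue=[D,H,B,E,F,G,C] q_used=2 → run D
t=13: queue=[D,H,B,E,F,G,C] q_used=3 → run D
t=14: queue=[H,B,E,F,G,C,D] q_used=0 → run H
t=15: queue=[H,B,E,F,G,C,D] q_used=1 → run H
t=16: queue=[H,B,E,F,G,C,D] q_used=2 → run H
t=17: queue=[H,B,E,F,G,C,D] q_used=3 → run H
t=18: queue=[B,E,F,G,C,D,H] q_used=0 → run B
t=19: queue=[B,E,F,G,C,D,H] q_used=1 → run B
t=20: queue=[E,F,G,C,D,H] q_used=0 → run E
t=21: queue=[E,F,G,C,D,H] q_used=1 → run E
t=22: queue=[E,F,G,C,D,H] q_used=2 → run E
t=23: queue=[E,F,G,C,D,H] q_used=3 → run E
t=24: queue=[F,G,C,D,H] q_used=0 → run F
t=25: queue=[F,G,C,D,H] q_used=1 → run F
t=26: queue=[F,G,C,D,H] q_used=2 → run F
t=27: queue=[F,G,C,D,H] q_used=3 → run F
t=28: queue=[G,C,D,H] q_used=0 → run G
t=29: queue=[G,C,D,H] q_used=1 → run G
t=30: queue=[G,C,D,H] q_used=2 → run G
t=31: queue=[G,C,D,H] q_used=3 → run G
t=32: queue=[C,D,H] q_used=0 → run C
t=33: queue=[D,H] q_used=0 → run D
t=34: queue=[D,H] q_used=1 → run D
t=35: queue=[H] q_used=0 → run H
t=36: queue=[H] q_used=1 → run H
t=37: (idle)
t=38: (idle)
t=39: (idle)
t=40: (idle)
t=41: (idle)

completion order = A, B, E, F, G, C, D, H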